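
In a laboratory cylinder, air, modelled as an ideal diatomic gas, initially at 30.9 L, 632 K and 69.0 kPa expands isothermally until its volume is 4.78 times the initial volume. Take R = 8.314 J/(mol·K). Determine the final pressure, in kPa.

14.4 kPa

Isothermal: T stays 632 K; PV = const ⇒ V₂ = 148 L, P₂ = 14.4 kPa.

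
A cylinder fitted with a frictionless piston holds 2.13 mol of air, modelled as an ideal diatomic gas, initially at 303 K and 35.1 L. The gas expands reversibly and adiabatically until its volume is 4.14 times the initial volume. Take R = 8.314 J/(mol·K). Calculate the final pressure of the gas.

20.9 kPa

P₁ = nRT₁/V₁ = 2.13×8.314×303/35.1 = 153 kPa.
Adiabatic: TV^(γ−1) = const ⇒ T₂ = 303×(0.242)^0.400 = 172 K; PV^γ = const ⇒ P₂ = 20.9 kPa.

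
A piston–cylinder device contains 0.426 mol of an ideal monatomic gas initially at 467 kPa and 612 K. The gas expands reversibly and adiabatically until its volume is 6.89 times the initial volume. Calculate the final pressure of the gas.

V₁ = nRT₁/P₁ = 0.426×8.314×612/467 = 4.64 L.
Adiabatic: TV^(γ−1) = const ⇒ T₂ = 612×(0.145)^0.667 = 169 K; PV^γ = const ⇒ P₂ = 18.7 kPa.

18.7 kPa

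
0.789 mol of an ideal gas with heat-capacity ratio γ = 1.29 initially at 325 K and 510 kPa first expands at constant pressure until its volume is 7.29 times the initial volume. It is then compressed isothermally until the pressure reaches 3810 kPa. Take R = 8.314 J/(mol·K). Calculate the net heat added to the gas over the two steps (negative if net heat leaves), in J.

V₁ = nRT₁/P₁ = 0.789×8.314×325/510 = 4.18 L.
Step 1 — Isobaric: P stays 510 kPa; V/T = const ⇒ T₂ = 2370 K, V₂ = 30.5 L.
W = PΔV = 510×(30.5−4.18) kPa·L = 13400 J.
ΔU = nCvΔT = 0.789×28.7×(2370−325) = 46200 J.
Q = ΔU + W = nCpΔT = 59700 J.
State after step 1: P = 510 kPa, V = 30.5 L, T = 2370 K.
Step 2 — Isothermal: T stays 2370 K; PV = const ⇒ V₂ = 4.08 L, P₂ = 3810 kPa.
ΔU = 0 (ideal gas, T constant).
W = nRT ln(V₂/V₁) = 0.789×8.314×2370×ln(0.134) = -31300 J.
Q = ΔU + W = -31300 J.
Net over both steps: W = -17800 J, Q = 28400 J, ΔU = 46200 J.

28400 J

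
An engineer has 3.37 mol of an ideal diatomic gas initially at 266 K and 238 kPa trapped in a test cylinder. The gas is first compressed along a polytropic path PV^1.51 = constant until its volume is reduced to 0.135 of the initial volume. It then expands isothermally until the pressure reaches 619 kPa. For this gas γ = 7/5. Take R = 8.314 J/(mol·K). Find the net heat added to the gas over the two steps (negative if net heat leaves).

49900 J

V₁ = nRT₁/P₁ = 3.37×8.314×266/238 = 31.3 L.
Step 1 — Polytropic n=1.51: T₂ = T₁(V₁/V₂)^(n−1) = 266×(7.41)^0.51 = 739 K; P₂ = P₁(V₁/V₂)^n = 4900 kPa.
W = (P₁V₁−P₂V₂)/(n−1) = (238×31.3−4900×4.23)/0.51 = -26000 J.
ΔU = nCvΔT = 3.37×20.8×(739−266) = 33100 J.
Q = ΔU + W = 7140 J.
State after step 1: P = 4900 kPa, V = 4.23 L, T = 739 K.
Step 2 — Isothermal: T stays 739 K; PV = const ⇒ V₂ = 33.4 L, P₂ = 619 kPa.
ΔU = 0 (ideal gas, T constant).
W = nRT ln(V₂/V₁) = 3.37×8.314×739×ln(7.91) = 42800 J.
Q = ΔU + W = 42800 J.
Net over both steps: W = 16800 J, Q = 49900 J, ΔU = 33100 J.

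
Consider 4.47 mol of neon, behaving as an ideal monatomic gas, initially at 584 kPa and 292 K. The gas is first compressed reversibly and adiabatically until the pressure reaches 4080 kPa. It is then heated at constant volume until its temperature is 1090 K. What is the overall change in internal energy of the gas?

V₁ = nRT₁/P₁ = 4.47×8.314×292/584 = 18.6 L.
Step 1 — Adiabatic: T₂/T₁ = (P₂/P₁)^((γ−1)/γ) ⇒ T₂ = 292×(6.99)^0.400 = 635 K; V₂ = 5.79 L.
ΔU = nCvΔT = 4.47×12.5×(635−292) = 19100 J.
Q = 0 for an adiabatic process, so W = −ΔU = -19100 J.
State after step 1: P = 4080 kPa, V = 5.79 L, T = 635 K.
Step 2 — Isochoric: V stays 5.79 L; P/T = const ⇒ T₂ = 1090 K, P₂ = 7000 kPa.
W = 0 (no volume change).
ΔU = nCvΔT = 4.47×12.5×(1090−635) = 25300 J.
Q = ΔU = 25300 J.
Net over both steps: W = -19100 J, Q = 25300 J, ΔU = 44500 J.

44500 J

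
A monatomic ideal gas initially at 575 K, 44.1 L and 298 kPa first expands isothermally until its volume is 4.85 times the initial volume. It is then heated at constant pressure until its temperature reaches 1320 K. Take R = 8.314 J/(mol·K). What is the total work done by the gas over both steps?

37800 J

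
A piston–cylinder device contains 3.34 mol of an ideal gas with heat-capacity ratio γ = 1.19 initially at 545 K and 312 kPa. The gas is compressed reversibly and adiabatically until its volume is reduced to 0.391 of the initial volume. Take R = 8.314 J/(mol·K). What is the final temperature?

651 K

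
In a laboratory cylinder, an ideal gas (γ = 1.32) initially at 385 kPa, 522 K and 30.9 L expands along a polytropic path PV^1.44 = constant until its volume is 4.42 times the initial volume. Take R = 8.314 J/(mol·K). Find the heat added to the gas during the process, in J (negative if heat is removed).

-4870 J

n = P₁V₁/(RT₁) = 385×30.9/(8.314×522) = 2.74 mol.
Polytropic n=1.44: T₂ = T₁(V₁/V₂)^(n−1) = 522×(0.226)^0.44 = 271 K; P₂ = P₁(V₁/V₂)^n = 45.3 kPa.
W = (P₁V₁−P₂V₂)/(n−1) = (385×30.9−45.3×137)/0.44 = 13000 J.
ΔU = nCvΔT = 2.74×26.0×(271−522) = -17800 J.
Q = ΔU + W = -4870 J.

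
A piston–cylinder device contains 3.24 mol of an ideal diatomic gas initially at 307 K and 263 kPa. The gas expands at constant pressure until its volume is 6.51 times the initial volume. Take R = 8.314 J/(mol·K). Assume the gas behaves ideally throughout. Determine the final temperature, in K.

V₁ = nRT₁/P₁ = 3.24×8.314×307/263 = 31.4 L.
Isobaric: P stays 263 kPa; V/T = const ⇒ T₂ = 2000 K, V₂ = 205 L.

2000 K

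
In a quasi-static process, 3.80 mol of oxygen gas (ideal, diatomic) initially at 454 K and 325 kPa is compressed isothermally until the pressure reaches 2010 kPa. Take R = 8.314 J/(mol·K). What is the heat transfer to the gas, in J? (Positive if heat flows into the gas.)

V₁ = nRT₁/P₁ = 3.80×8.314×454/325 = 44.1 L.
Isothermal: T stays 454 K; PV = const ⇒ V₂ = 7.14 L, P₂ = 2010 kPa.
ΔU = 0 (ideal gas, T constant).
W = nRT ln(V₂/V₁) = 3.80×8.314×454×ln(0.162) = -26100 J.
Q = ΔU + W = -26100 J.

-26100 J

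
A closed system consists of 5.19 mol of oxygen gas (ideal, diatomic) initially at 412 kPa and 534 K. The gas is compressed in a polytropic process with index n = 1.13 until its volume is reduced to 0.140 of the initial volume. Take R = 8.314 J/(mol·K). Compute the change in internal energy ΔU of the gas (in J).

16800 J

V₁ = nRT₁/P₁ = 5.19×8.314×534/412 = 55.9 L.
Polytropic n=1.13: T₂ = T₁(V₁/V₂)^(n−1) = 534×(7.14)^0.13 = 690 K; P₂ = P₁(V₁/V₂)^n = 3800 kPa.
For an ideal gas ΔU = nCvΔT with Cv = (5/2)R = 20.8 J/(mol·K).
ΔU = 5.19×20.8×(690−534) = 16800 J.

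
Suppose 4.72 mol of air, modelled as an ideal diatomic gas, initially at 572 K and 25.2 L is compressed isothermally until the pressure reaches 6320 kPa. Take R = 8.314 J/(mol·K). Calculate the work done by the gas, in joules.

-44000 J

P₁ = nRT₁/V₁ = 4.72×8.314×572/25.2 = 891 kPa.
Isothermal: T stays 572 K; PV = const ⇒ V₂ = 3.55 L, P₂ = 6320 kPa.
W = nRT ln(V₂/V₁) = 4.72×8.314×572×ln(0.141) = -44000 J.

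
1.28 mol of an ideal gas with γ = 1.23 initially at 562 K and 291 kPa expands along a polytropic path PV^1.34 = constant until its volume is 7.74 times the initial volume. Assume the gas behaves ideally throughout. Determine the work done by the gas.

8820 J

V₁ = nRT₁/P₁ = 1.28×8.314×562/291 = 20.6 L.
Polytropic n=1.34: T₂ = T₁(V₁/V₂)^(n−1) = 562×(0.129)^0.34 = 280 K; P₂ = P₁(V₁/V₂)^n = 18.7 kPa.
W = (P₁V₁−P₂V₂)/(n−1) = (291×20.6−18.7×159)/0.34 = 8820 J.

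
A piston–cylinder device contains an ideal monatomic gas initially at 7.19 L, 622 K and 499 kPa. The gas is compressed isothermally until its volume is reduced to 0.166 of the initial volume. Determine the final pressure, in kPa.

Isothermal: T stays 622 K; PV = const ⇒ V₂ = 1.19 L, P₂ = 3010 kPa.

3010 kPa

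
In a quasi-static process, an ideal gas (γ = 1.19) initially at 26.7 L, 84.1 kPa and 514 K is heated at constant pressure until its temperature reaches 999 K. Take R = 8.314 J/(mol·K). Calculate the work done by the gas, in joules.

n = P₁V₁/(RT₁) = 84.1×26.7/(8.314×514) = 0.525 mol.
Isobaric: P stays 84.1 kPa; V/T = const ⇒ T₂ = 999 K, V₂ = 51.9 L.
W = PΔV = 84.1×(51.9−26.7) kPa·L = 2120 J.

2120 J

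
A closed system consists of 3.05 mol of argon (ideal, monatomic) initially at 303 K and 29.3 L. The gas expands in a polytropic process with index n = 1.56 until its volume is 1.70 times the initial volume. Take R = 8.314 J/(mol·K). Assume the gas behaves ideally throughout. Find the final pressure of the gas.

P₁ = nRT₁/V₁ = 3.05×8.314×303/29.3 = 262 kPa.
Polytropic n=1.56: T₂ = T₁(V₁/V₂)^(n−1) = 303×(0.588)^0.56 = 225 K; P₂ = P₁(V₁/V₂)^n = 115 kPa.

115 kPa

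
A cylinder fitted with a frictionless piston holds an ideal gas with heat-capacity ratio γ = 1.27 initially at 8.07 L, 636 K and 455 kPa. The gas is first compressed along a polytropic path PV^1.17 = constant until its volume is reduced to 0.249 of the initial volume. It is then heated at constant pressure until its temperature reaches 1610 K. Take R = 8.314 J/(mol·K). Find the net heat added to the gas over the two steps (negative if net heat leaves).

19700 J

n = P₁V₁/(RT₁) = 455×8.07/(8.314×636) = 0.694 mol.
Step 1 — Polytropic n=1.17: T₂ = T₁(V₁/V₂)^(n−1) = 636×(4.02)^0.17 = 806 K; P₂ = P₁(V₁/V₂)^n = 2310 kPa.
W = (P₁V₁−P₂V₂)/(n−1) = (455×8.07−2310×2.01)/0.17 = -5760 J.
ΔU = nCvΔT = 0.694×30.8×(806−636) = 3630 J.
Q = ΔU + W = -2130 J.
State after step 1: P = 2310 kPa, V = 2.01 L, T = 806 K.
Step 2 — Isobaric: P stays 2310 kPa; V/T = const ⇒ T₂ = 1610 K, V₂ = 4.02 L.
W = PΔV = 2310×(4.02−2.01) kPa·L = 4640 J.
ΔU = nCvΔT = 0.694×30.8×(1610−806) = 17200 J.
Q = ΔU + W = nCpΔT = 21800 J.
Net over both steps: W = -1110 J, Q = 19700 J, ΔU = 20800 J.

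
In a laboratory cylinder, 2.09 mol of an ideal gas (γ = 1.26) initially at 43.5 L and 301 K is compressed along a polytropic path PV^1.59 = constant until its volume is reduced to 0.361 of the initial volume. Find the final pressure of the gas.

P₁ = nRT₁/V₁ = 2.09×8.314×301/43.5 = 120 kPa.
Polytropic n=1.59: T₂ = T₁(V₁/V₂)^(n−1) = 301×(2.77)^0.59 = 549 K; P₂ = P₁(V₁/V₂)^n = 608 kPa.

608 kPa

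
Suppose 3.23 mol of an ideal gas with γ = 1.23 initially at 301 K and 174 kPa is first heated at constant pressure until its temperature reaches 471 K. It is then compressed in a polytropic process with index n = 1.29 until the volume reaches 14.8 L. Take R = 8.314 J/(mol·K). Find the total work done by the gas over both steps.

-21000 J

V₁ = nRT₁/P₁ = 3.23×8.314×301/174 = 46.5 L.
Step 1 — Isobaric: P stays 174 kPa; V/T = const ⇒ T₂ = 471 K, V₂ = 72.7 L.
W = PΔV = 174×(72.7−46.5) kPa·L = 4570 J.
ΔU = nCvΔT = 3.23×36.1×(471−301) = 19800 J.
Q = ΔU + W = nCpΔT = 24400 J.
State after step 1: P = 174 kPa, V = 72.7 L, T = 471 K.
Step 2 — Polytropic n=1.29: T₂ = T₁(V₁/V₂)^(n−1) = 471×(4.91)^0.29 = 747 K; P₂ = P₁(V₁/V₂)^n = 1360 kPa.
W = (P₁V₁−P₂V₂)/(n−1) = (174×72.7−1360×14.8)/0.29 = -25600 J.
ΔU = nCvΔT = 3.23×36.1×(747−471) = 32300 J.
Q = ΔU + W = 6670 J.
Net over both steps: W = -21000 J, Q = 31100 J, ΔU = 52100 J.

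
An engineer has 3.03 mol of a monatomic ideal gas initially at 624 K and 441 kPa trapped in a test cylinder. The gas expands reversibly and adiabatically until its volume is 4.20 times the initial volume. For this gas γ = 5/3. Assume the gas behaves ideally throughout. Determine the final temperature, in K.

240 K

V₁ = nRT₁/P₁ = 3.03×8.314×624/441 = 35.6 L.
Adiabatic: TV^(γ−1) = const ⇒ T₂ = 624×(0.238)^0.667 = 240 K; PV^γ = const ⇒ P₂ = 40.3 kPa.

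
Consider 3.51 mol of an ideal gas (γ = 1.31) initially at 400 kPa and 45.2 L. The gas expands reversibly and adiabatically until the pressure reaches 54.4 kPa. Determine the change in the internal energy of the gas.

-21900 J

T₁ = P₁V₁/(nR) = 400×45.2/(3.51×8.314) = 620 K.
Adiabatic: T₂/T₁ = (P₂/P₁)^((γ−1)/γ) ⇒ T₂ = 620×(0.136)^0.237 = 386 K; V₂ = 207 L.
For an ideal gas ΔU = nCvΔT with Cv = R/(γ−1) = 26.8 J/(mol·K).
ΔU = 3.51×26.8×(386−620) = -21900 J.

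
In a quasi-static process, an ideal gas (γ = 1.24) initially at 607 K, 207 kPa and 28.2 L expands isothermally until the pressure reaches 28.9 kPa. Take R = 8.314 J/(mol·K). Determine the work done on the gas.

-11500 J

n = P₁V₁/(RT₁) = 207×28.2/(8.314×607) = 1.16 mol.
Isothermal: T stays 607 K; PV = const ⇒ V₂ = 202 L, P₂ = 28.9 kPa.
W = nRT ln(V₂/V₁) = 1.16×8.314×607×ln(7.16) = 11500 J.
Work done on the gas = −W_by = -11500 J.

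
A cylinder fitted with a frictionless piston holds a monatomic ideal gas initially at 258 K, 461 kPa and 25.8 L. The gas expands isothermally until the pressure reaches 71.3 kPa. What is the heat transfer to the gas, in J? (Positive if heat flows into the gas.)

n = P₁V₁/(RT₁) = 461×25.8/(8.314×258) = 5.54 mol.
Isothermal: T stays 258 K; PV = const ⇒ V₂ = 167 L, P₂ = 71.3 kPa.
ΔU = 0 (ideal gas, T constant).
W = nRT ln(V₂/V₁) = 5.54×8.314×258×ln(6.47) = 22200 J.
Q = ΔU + W = 22200 J.

22200 J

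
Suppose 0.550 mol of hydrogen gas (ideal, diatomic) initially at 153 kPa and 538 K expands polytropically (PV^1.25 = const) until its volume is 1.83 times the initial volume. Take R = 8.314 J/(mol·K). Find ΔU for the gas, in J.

-862 J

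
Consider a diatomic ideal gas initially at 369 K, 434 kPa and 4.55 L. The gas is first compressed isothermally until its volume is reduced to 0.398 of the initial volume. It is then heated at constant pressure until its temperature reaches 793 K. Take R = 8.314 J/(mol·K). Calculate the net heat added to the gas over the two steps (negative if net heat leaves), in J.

6120 J

n = P₁V₁/(RT₁) = 434×4.55/(8.314×369) = 0.644 mol.
Step 1 — Isothermal: T stays 369 K; PV = const ⇒ V₂ = 1.81 L, P₂ = 1090 kPa.
ΔU = 0 (ideal gas, T constant).
W = nRT ln(V₂/V₁) = 0.644×8.314×369×ln(0.398) = -1820 J.
Q = ΔU + W = -1820 J.
State after step 1: P = 1090 kPa, V = 1.81 L, T = 369 K.
Step 2 — Isobaric: P stays 1090 kPa; V/T = const ⇒ T₂ = 793 K, V₂ = 3.89 L.
W = PΔV = 1090×(3.89−1.81) kPa·L = 2270 J.
ΔU = nCvΔT = 0.644×20.8×(793−369) = 5670 J.
Q = ΔU + W = nCpΔT = 7940 J.
Net over both steps: W = 450 J, Q = 6120 J, ΔU = 5670 J.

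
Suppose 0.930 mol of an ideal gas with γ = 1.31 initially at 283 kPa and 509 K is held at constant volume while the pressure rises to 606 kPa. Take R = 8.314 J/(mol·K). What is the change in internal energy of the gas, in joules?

14500 J

V₁ = nRT₁/P₁ = 0.930×8.314×509/283 = 13.9 L.
Isochoric: V stays 13.9 L; P/T = const ⇒ T₂ = 1090 K, P₂ = 606 kPa.
For an ideal gas ΔU = nCvΔT with Cv = R/(γ−1) = 26.8 J/(mol·K).
ΔU = 0.930×26.8×(1090−509) = 14500 J.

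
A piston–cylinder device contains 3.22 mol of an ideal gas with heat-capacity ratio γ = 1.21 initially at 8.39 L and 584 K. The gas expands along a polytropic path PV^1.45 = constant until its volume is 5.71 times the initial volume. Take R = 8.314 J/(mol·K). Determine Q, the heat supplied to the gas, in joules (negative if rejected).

P₁ = nRT₁/V₁ = 3.22×8.314×584/8.39 = 1860 kPa.
Polytropic n=1.45: T₂ = T₁(V₁/V₂)^(n−1) = 584×(0.175)^0.45 = 267 K; P₂ = P₁(V₁/V₂)^n = 149 kPa.
W = (P₁V₁−P₂V₂)/(n−1) = (1860×8.39−149×47.9)/0.45 = 18900 J.
ΔU = nCvΔT = 3.22×39.6×(267−584) = -40500 J.
Q = ΔU + W = -21600 J.

-21600 J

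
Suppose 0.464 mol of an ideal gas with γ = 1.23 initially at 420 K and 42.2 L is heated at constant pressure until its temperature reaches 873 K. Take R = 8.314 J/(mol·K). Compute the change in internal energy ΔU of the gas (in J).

P₁ = nRT₁/V₁ = 0.464×8.314×420/42.2 = 38.4 kPa.
Isobaric: P stays 38.4 kPa; V/T = const ⇒ T₂ = 873 K, V₂ = 87.7 L.
For an ideal gas ΔU = nCvΔT with Cv = R/(γ−1) = 36.1 J/(mol·K).
ΔU = 0.464×36.1×(873−420) = 7600 J.

7600 J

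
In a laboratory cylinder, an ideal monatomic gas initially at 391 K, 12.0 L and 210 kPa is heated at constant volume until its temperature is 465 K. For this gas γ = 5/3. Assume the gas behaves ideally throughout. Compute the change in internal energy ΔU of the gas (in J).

715 J

n = P₁V₁/(RT₁) = 210×12.0/(8.314×391) = 0.775 mol.
Isochoric: V stays 12.0 L; P/T = const ⇒ T₂ = 465 K, P₂ = 250 kPa.
For an ideal gas ΔU = nCvΔT with Cv = (3/2)R = 12.5 J/(mol·K).
ΔU = 0.775×12.5×(465−391) = 715 J.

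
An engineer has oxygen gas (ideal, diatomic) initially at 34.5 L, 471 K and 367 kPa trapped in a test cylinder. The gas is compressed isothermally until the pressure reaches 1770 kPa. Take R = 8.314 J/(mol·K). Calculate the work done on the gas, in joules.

19900 J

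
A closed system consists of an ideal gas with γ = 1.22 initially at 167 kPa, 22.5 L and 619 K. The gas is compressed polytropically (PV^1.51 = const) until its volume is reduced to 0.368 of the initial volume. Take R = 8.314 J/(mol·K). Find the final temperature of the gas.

1030 K

Polytropic n=1.51: T₂ = T₁(V₁/V₂)^(n−1) = 619×(2.72)^0.51 = 1030 K; P₂ = P₁(V₁/V₂)^n = 756 kPa.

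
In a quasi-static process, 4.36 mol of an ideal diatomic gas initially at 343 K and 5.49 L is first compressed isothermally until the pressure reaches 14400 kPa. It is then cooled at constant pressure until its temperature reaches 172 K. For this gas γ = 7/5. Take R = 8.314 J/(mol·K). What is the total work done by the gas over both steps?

P₁ = nRT₁/V₁ = 4.36×8.314×343/5.49 = 2260 kPa.
Step 1 — Isothermal: T stays 343 K; PV = const ⇒ V₂ = 0.863 L, P₂ = 14400 kPa.
ΔU = 0 (ideal gas, T constant).
W = nRT ln(V₂/V₁) = 4.36×8.314×343×ln(0.157) = -23000 J.
Q = ΔU + W = -23000 J.
State after step 1: P = 14400 kPa, V = 0.863 L, T = 343 K.
Step 2 — Isobaric: P stays 14400 kPa; V/T = const ⇒ T₂ = 172 K, V₂ = 0.433 L.
W = PΔV = 14400×(0.433−0.863) kPa·L = -6200 J.
ΔU = nCvΔT = 4.36×20.8×(172−343) = -15500 J.
Q = ΔU + W = nCpΔT = -21700 J.
Net over both steps: W = -29200 J, Q = -44700 J, ΔU = -15500 J.

-29200 J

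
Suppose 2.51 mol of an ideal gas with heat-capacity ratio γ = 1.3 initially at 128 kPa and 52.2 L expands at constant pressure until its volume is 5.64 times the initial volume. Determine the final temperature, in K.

T₁ = P₁V₁/(nR) = 128×52.2/(2.51×8.314) = 320 K.
Isobaric: P stays 128 kPa; V/T = const ⇒ T₂ = 1810 K, V₂ = 294 L.

1810 K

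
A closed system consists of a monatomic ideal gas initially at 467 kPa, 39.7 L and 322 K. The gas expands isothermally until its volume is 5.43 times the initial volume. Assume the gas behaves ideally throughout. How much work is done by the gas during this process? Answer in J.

31400 J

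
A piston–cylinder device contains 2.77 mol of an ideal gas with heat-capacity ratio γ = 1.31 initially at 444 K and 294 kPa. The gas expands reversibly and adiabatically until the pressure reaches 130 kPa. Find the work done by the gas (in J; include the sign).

5790 J

V₁ = nRT₁/P₁ = 2.77×8.314×444/294 = 34.8 L.
Adiabatic: T₂/T₁ = (P₂/P₁)^((γ−1)/γ) ⇒ T₂ = 444×(0.442)^0.237 = 366 K; V₂ = 64.8 L.
ΔU = nCvΔT = 2.77×26.8×(366−444) = -5790 J.
Q = 0 for an adiabatic process, so W = −ΔU = 5790 J.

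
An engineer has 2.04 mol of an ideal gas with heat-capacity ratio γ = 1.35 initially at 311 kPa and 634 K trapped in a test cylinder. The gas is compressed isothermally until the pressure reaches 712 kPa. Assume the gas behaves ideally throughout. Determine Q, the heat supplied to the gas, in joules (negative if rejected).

-8910 J

V₁ = nRT₁/P₁ = 2.04×8.314×634/311 = 34.6 L.
Isothermal: T stays 634 K; PV = const ⇒ V₂ = 15.1 L, P₂ = 712 kPa.
ΔU = 0 (ideal gas, T constant).
W = nRT ln(V₂/V₁) = 2.04×8.314×634×ln(0.437) = -8910 J.
Q = ΔU + W = -8910 J.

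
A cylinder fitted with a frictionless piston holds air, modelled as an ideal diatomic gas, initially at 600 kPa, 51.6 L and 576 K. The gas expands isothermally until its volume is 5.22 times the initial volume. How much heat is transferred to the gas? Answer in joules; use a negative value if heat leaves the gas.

51200 J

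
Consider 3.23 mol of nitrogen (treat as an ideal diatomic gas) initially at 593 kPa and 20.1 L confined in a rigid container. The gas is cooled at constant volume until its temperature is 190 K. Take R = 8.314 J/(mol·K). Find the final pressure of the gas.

254 kPa

T₁ = P₁V₁/(nR) = 593×20.1/(3.23×8.314) = 444 K.
Isochoric: V stays 20.1 L; P/T = const ⇒ T₂ = 190 K, P₂ = 254 kPa.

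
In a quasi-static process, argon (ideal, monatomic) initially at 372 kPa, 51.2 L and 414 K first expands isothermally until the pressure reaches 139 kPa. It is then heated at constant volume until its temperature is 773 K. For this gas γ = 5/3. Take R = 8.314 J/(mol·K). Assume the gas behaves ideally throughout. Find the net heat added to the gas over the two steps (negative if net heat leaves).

n = P₁V₁/(RT₁) = 372×51.2/(8.314×414) = 5.53 mol.
Step 1 — Isothermal: T stays 414 K; PV = const ⇒ V₂ = 137 L, P₂ = 139 kPa.
ΔU = 0 (ideal gas, T constant).
W = nRT ln(V₂/V₁) = 5.53×8.314×414×ln(2.68) = 18700 J.
Q = ΔU + W = 18700 J.
State after step 1: P = 139 kPa, V = 137 L, T = 414 K.
Step 2 — Isochoric: V stays 137 L; P/T = const ⇒ T₂ = 773 K, P₂ = 260 kPa.
W = 0 (no volume change).
ΔU = nCvΔT = 5.53×12.5×(773−414) = 24800 J.
Q = ΔU = 24800 J.
Net over both steps: W = 18700 J, Q = 43500 J, ΔU = 24800 J.

43500 J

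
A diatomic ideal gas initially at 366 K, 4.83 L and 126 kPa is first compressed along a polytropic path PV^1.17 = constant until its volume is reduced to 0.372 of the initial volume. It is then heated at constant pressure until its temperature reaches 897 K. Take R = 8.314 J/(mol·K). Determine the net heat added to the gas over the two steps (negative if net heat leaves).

2320 J

n = P₁V₁/(RT₁) = 126×4.83/(8.314×366) = 0.200 mol.
Step 1 — Polytropic n=1.17: T₂ = T₁(V₁/V₂)^(n−1) = 366×(2.69)^0.17 = 433 K; P₂ = P₁(V₁/V₂)^n = 401 kPa.
W = (P₁V₁−P₂V₂)/(n−1) = (126×4.83−401×1.80)/0.17 = -655 J.
ΔU = nCvΔT = 0.200×20.8×(433−366) = 279 J.
Q = ΔU + W = -377 J.
State after step 1: P = 401 kPa, V = 1.80 L, T = 433 K.
Step 2 — Isobaric: P stays 401 kPa; V/T = const ⇒ T₂ = 897 K, V₂ = 3.72 L.
W = PΔV = 401×(3.72−1.80) kPa·L = 772 J.
ΔU = nCvΔT = 0.200×20.8×(897−433) = 1930 J.
Q = ΔU + W = nCpΔT = 2700 J.
Net over both steps: W = 116 J, Q = 2320 J, ΔU = 2210 J.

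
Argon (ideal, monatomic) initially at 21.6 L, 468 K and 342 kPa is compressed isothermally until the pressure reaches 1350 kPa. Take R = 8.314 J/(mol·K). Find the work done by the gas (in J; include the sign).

-10100 J

n = P₁V₁/(RT₁) = 342×21.6/(8.314×468) = 1.90 mol.
Isothermal: T stays 468 K; PV = const ⇒ V₂ = 5.47 L, P₂ = 1350 kPa.
W = nRT ln(V₂/V₁) = 1.90×8.314×468×ln(0.253) = -10100 J.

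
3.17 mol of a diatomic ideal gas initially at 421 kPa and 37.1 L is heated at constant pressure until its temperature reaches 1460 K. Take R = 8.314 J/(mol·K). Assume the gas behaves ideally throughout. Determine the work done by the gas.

22900 J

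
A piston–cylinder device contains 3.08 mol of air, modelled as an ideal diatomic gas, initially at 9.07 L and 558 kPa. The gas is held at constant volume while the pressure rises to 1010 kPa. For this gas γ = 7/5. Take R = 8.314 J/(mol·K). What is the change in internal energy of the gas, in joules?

T₁ = P₁V₁/(nR) = 558×9.07/(3.08×8.314) = 198 K.
Isochoric: V stays 9.07 L; P/T = const ⇒ T₂ = 358 K, P₂ = 1010 kPa.
For an ideal gas ΔU = nCvΔT with Cv = (5/2)R = 20.8 J/(mol·K).
ΔU = 3.08×20.8×(358−198) = 10200 J.

10200 J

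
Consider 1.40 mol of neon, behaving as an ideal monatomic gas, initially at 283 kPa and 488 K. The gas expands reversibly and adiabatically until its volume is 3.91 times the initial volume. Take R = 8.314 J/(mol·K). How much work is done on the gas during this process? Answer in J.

-5090 J

V₁ = nRT₁/P₁ = 1.40×8.314×488/283 = 20.1 L.
Adiabatic: TV^(γ−1) = const ⇒ T₂ = 488×(0.256)^0.667 = 197 K; PV^γ = const ⇒ P₂ = 29.2 kPa.
ΔU = nCvΔT = 1.40×12.5×(197−488) = -5090 J.
Q = 0 for an adiabatic process, so W = −ΔU = 5090 J.
Work done on the gas = −W_by = -5090 J.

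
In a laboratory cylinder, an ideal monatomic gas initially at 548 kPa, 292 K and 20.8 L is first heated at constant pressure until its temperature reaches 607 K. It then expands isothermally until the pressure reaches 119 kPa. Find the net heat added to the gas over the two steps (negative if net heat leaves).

n = P₁V₁/(RT₁) = 548×20.8/(8.314×292) = 4.70 mol.
Step 1 — Isobaric: P stays 548 kPa; V/T = const ⇒ T₂ = 607 K, V₂ = 43.2 L.
W = PΔV = 548×(43.2−20.8) kPa·L = 12300 J.
ΔU = nCvΔT = 4.70×12.5×(607−292) = 18400 J.
Q = ΔU + W = nCpΔT = 30700 J.
State after step 1: P = 548 kPa, V = 43.2 L, T = 607 K.
Step 2 — Isothermal: T stays 607 K; PV = const ⇒ V₂ = 199 L, P₂ = 119 kPa.
ΔU = 0 (ideal gas, T constant).
W = nRT ln(V₂/V₁) = 4.70×8.314×607×ln(4.61) = 36200 J.
Q = ΔU + W = 36200 J.
Net over both steps: W = 48500 J, Q = 66900 J, ΔU = 18400 J.

66900 J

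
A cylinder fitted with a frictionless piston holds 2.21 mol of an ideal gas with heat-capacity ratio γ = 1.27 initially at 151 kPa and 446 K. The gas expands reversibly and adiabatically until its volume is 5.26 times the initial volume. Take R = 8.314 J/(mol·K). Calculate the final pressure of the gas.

18.3 kPa

V₁ = nRT₁/P₁ = 2.21×8.314×446/151 = 54.3 L.
Adiabatic: TV^(γ−1) = const ⇒ T₂ = 446×(0.190)^0.270 = 285 K; PV^γ = const ⇒ P₂ = 18.3 kPa.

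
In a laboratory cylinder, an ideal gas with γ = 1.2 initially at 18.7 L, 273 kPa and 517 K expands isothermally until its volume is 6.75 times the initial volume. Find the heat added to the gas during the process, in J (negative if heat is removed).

n = P₁V₁/(RT₁) = 273×18.7/(8.314×517) = 1.19 mol.
Isothermal: T stays 517 K; PV = const ⇒ V₂ = 126 L, P₂ = 40.4 kPa.
ΔU = 0 (ideal gas, T constant).
W = nRT ln(V₂/V₁) = 1.19×8.314×517×ln(6.75) = 9750 J.
Q = ΔU + W = 9750 J.

9750 J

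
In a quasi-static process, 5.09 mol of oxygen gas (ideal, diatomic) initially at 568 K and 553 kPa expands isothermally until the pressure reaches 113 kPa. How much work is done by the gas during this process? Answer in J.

38200 J

V₁ = nRT₁/P₁ = 5.09×8.314×568/553 = 43.5 L.
Isothermal: T stays 568 K; PV = const ⇒ V₂ = 213 L, P₂ = 113 kPa.
W = nRT ln(V₂/V₁) = 5.09×8.314×568×ln(4.89) = 38200 J.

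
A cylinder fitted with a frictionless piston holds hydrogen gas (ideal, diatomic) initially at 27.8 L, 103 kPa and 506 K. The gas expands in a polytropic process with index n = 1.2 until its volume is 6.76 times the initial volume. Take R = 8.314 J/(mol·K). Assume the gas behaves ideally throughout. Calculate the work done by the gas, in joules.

n = P₁V₁/(RT₁) = 103×27.8/(8.314×506) = 0.681 mol.
Polytropic n=1.2: T₂ = T₁(V₁/V₂)^(n−1) = 506×(0.148)^0.20 = 345 K; P₂ = P₁(V₁/V₂)^n = 10.4 kPa.
W = (P₁V₁−P₂V₂)/(n−1) = (103×27.8−10.4×188)/0.20 = 4550 J.

4550 J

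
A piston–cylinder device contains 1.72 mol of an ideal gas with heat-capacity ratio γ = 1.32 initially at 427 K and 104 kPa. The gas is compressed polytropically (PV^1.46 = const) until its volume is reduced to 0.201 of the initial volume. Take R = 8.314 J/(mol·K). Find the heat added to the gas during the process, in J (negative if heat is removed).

V₁ = nRT₁/P₁ = 1.72×8.314×427/104 = 58.7 L.
Polytropic n=1.46: T₂ = T₁(V₁/V₂)^(n−1) = 427×(4.98)^0.46 = 893 K; P₂ = P₁(V₁/V₂)^n = 1080 kPa.
W = (P₁V₁−P₂V₂)/(n−1) = (104×58.7−1080×11.8)/0.46 = -14500 J.
ΔU = nCvΔT = 1.72×26.0×(893−427) = 20800 J.
Q = ΔU + W = 6340 J.

6340 J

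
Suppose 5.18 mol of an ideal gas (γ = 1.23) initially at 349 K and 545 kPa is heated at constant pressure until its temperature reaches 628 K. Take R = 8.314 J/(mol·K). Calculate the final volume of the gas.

49.6 L

V₁ = nRT₁/P₁ = 5.18×8.314×349/545 = 27.6 L.
Isobaric: P stays 545 kPa; V/T = const ⇒ T₂ = 628 K, V₂ = 49.6 L.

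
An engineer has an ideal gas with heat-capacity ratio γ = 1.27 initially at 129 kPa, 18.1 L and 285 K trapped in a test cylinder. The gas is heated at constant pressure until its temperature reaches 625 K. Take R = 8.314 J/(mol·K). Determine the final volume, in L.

39.7 L

Isobaric: P stays 129 kPa; V/T = const ⇒ T₂ = 625 K, V₂ = 39.7 L.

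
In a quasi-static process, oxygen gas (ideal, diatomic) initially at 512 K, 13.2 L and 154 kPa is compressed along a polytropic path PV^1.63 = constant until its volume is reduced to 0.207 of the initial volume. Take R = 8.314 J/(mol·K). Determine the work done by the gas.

n = P₁V₁/(RT₁) = 154×13.2/(8.314×512) = 0.478 mol.
Polytropic n=1.63: T₂ = T₁(V₁/V₂)^(n−1) = 512×(4.83)^0.63 = 1380 K; P₂ = P₁(V₁/V₂)^n = 2010 kPa.
W = (P₁V₁−P₂V₂)/(n−1) = (154×13.2−2010×2.73)/0.63 = -5480 J.

-5480 J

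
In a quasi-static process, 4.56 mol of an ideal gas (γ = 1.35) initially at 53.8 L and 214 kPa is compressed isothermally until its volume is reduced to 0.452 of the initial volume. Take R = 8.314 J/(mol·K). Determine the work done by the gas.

-9140 J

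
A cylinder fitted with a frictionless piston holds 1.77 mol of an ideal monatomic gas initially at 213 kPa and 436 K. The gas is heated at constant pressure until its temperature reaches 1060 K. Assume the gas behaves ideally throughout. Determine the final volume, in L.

73.2 L

V₁ = nRT₁/P₁ = 1.77×8.314×436/213 = 30.1 L.
Isobaric: P stays 213 kPa; V/T = const ⇒ T₂ = 1060 K, V₂ = 73.2 L.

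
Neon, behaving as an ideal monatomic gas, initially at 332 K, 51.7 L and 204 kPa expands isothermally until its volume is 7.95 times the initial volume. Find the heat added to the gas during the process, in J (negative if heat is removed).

21900 J

n = P₁V₁/(RT₁) = 204×51.7/(8.314×332) = 3.82 mol.
Isothermal: T stays 332 K; PV = const ⇒ V₂ = 411 L, P₂ = 25.7 kPa.
ΔU = 0 (ideal gas, T constant).
W = nRT ln(V₂/V₁) = 3.82×8.314×332×ln(7.95) = 21900 J.
Q = ΔU + W = 21900 J.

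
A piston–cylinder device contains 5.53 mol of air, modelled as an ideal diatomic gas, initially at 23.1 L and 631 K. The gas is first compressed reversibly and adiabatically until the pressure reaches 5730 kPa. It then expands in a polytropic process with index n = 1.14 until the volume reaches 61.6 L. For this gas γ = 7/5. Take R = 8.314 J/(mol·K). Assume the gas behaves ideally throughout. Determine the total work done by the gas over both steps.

40900 J

P₁ = nRT₁/V₁ = 5.53×8.314×631/23.1 = 1260 kPa.
Step 1 — Adiabatic: T₂/T₁ = (P₂/P₁)^((γ−1)/γ) ⇒ T₂ = 631×(4.56)^0.286 = 974 K; V₂ = 7.81 L.
ΔU = nCvΔT = 5.53×20.8×(974−631) = 39400 J.
Q = 0 for an adiabatic process, so W = −ΔU = -39400 J.
State after step 1: P = 5730 kPa, V = 7.81 L, T = 974 K.
Step 2 — Polytropic n=1.14: T₂ = T₁(V₁/V₂)^(n−1) = 974×(0.127)^0.14 = 729 K; P₂ = P₁(V₁/V₂)^n = 544 kPa.
W = (P₁V₁−P₂V₂)/(n−1) = (5730×7.81−544×61.6)/0.14 = 80300 J.
ΔU = nCvΔT = 5.53×20.8×(729−974) = -28100 J.
Q = ΔU + W = 52200 J.
Net over both steps: W = 40900 J, Q = 52200 J, ΔU = 11300 J.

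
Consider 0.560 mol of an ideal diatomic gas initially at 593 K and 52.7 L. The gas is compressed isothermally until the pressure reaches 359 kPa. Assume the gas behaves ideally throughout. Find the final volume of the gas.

P₁ = nRT₁/V₁ = 0.560×8.314×593/52.7 = 52.4 kPa.
Isothermal: T stays 593 K; PV = const ⇒ V₂ = 7.69 L, P₂ = 359 kPa.

7.69 L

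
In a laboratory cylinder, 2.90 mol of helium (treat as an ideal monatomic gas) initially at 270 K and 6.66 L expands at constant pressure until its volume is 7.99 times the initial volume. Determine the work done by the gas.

45500 J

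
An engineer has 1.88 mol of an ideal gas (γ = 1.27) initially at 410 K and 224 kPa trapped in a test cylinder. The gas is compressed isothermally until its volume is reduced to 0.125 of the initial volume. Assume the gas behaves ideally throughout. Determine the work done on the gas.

V₁ = nRT₁/P₁ = 1.88×8.314×410/224 = 28.6 L.
Isothermal: T stays 410 K; PV = const ⇒ V₂ = 3.58 L, P₂ = 1790 kPa.
W = nRT ln(V₂/V₁) = 1.88×8.314×410×ln(0.125) = -13300 J.
Work done on the gas = −W_by = 13300 J.

13300 J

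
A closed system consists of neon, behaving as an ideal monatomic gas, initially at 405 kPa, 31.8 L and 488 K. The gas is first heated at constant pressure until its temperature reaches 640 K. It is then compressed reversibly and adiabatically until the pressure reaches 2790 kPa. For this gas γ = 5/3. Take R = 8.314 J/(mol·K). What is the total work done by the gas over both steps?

-25500 J

n = P₁V₁/(RT₁) = 405×31.8/(8.314×488) = 3.17 mol.
Step 1 — Isobaric: P stays 405 kPa; V/T = const ⇒ T₂ = 640 K, V₂ = 41.7 L.
W = PΔV = 405×(41.7−31.8) kPa·L = 4010 J.
ΔU = nCvΔT = 3.17×12.5×(640−488) = 6020 J.
Q = ΔU + W = nCpΔT = 10000 J.
State after step 1: P = 405 kPa, V = 41.7 L, T = 640 K.
Step 2 — Adiabatic: T₂/T₁ = (P₂/P₁)^((γ−1)/γ) ⇒ T₂ = 640×(6.89)^0.400 = 1380 K; V₂ = 13.1 L.
ΔU = nCvΔT = 3.17×12.5×(1380−640) = 29500 J.
Q = 0 for an adiabatic process, so W = −ΔU = -29500 J.
Net over both steps: W = -25500 J, Q = 10000 J, ΔU = 35500 J.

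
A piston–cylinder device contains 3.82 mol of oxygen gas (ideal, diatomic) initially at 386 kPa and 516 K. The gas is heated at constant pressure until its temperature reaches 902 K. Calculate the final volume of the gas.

V₁ = nRT₁/P₁ = 3.82×8.314×516/386 = 42.5 L.
Isobaric: P stays 386 kPa; V/T = const ⇒ T₂ = 902 K, V₂ = 74.2 L.

74.2 L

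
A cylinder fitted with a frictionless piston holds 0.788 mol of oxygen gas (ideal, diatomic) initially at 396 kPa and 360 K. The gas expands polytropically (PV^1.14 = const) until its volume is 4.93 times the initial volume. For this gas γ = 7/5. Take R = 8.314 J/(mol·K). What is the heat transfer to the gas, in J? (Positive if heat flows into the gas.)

2190 J

V₁ = nRT₁/P₁ = 0.788×8.314×360/396 = 5.96 L.
Polytropic n=1.14: T₂ = T₁(V₁/V₂)^(n−1) = 360×(0.203)^0.14 = 288 K; P₂ = P₁(V₁/V₂)^n = 64.2 kPa.
W = (P₁V₁−P₂V₂)/(n−1) = (396×5.96−64.2×29.4)/0.14 = 3370 J.
ΔU = nCvΔT = 0.788×20.8×(288−360) = -1180 J.
Q = ΔU + W = 2190 J.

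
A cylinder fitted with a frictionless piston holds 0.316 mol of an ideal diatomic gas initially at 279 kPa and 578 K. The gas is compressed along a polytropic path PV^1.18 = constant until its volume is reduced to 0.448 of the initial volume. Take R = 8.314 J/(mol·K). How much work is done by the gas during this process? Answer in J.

V₁ = nRT₁/P₁ = 0.316×8.314×578/279 = 5.44 L.
Polytropic n=1.18: T₂ = T₁(V₁/V₂)^(n−1) = 578×(2.23)^0.18 = 668 K; P₂ = P₁(V₁/V₂)^n = 720 kPa.
W = (P₁V₁−P₂V₂)/(n−1) = (279×5.44−720×2.44)/0.18 = -1310 J.

-1310 J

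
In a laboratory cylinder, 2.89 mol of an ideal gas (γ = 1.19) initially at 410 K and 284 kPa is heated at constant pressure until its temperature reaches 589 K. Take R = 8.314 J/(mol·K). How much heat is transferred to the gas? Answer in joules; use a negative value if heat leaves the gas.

26900 J

V₁ = nRT₁/P₁ = 2.89×8.314×410/284 = 34.7 L.
Isobaric: P stays 284 kPa; V/T = const ⇒ T₂ = 589 K, V₂ = 49.8 L.
W = PΔV = 284×(49.8−34.7) kPa·L = 4300 J.
ΔU = nCvΔT = 2.89×43.8×(589−410) = 22600 J.
Q = ΔU + W = nCpΔT = 26900 J.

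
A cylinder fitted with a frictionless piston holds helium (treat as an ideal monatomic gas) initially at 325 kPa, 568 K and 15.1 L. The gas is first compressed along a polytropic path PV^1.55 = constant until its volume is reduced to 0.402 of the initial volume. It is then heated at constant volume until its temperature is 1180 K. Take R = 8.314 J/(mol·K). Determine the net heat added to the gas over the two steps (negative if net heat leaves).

n = P₁V₁/(RT₁) = 325×15.1/(8.314×568) = 1.04 mol.
Step 1 — Polytropic n=1.55: T₂ = T₁(V₁/V₂)^(n−1) = 568×(2.49)^0.55 = 938 K; P₂ = P₁(V₁/V₂)^n = 1330 kPa.
W = (P₁V₁−P₂V₂)/(n−1) = (325×15.1−1330×6.07)/0.55 = -5810 J.
ΔU = nCvΔT = 1.04×12.5×(938−568) = 4790 J.
Q = ΔU + W = -1020 J.
State after step 1: P = 1330 kPa, V = 6.07 L, T = 938 K.
Step 2 — Isochoric: V stays 6.07 L; P/T = const ⇒ T₂ = 1180 K, P₂ = 1680 kPa.
W = 0 (no volume change).
ΔU = nCvΔT = 1.04×12.5×(1180−938) = 3140 J.
Q = ΔU = 3140 J.
Net over both steps: W = -5810 J, Q = 2130 J, ΔU = 7930 J.

2130 J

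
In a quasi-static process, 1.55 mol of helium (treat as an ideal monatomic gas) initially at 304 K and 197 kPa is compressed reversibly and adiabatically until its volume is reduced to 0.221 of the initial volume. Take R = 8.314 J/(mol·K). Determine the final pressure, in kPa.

V₁ = nRT₁/P₁ = 1.55×8.314×304/197 = 19.9 L.
Adiabatic: TV^(γ−1) = const ⇒ T₂ = 304×(4.52)^0.667 = 832 K; PV^γ = const ⇒ P₂ = 2440 kPa.

2440 kPa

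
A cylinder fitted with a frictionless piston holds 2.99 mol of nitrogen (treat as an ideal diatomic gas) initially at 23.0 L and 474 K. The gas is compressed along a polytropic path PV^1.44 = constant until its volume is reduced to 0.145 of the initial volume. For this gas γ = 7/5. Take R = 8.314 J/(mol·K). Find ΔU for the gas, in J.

P₁ = nRT₁/V₁ = 2.99×8.314×474/23.0 = 512 kPa.
Polytropic n=1.44: T₂ = T₁(V₁/V₂)^(n−1) = 474×(6.90)^0.44 = 1110 K; P₂ = P₁(V₁/V₂)^n = 8260 kPa.
For an ideal gas ΔU = nCvΔT with Cv = (5/2)R = 20.8 J/(mol·K).
ΔU = 2.99×20.8×(1110−474) = 39400 J.

39400 J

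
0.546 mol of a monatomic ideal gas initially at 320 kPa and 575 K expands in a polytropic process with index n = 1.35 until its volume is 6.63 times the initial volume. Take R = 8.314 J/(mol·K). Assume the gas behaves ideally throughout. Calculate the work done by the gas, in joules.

3610 J

V₁ = nRT₁/P₁ = 0.546×8.314×575/320 = 8.16 L.
Polytropic n=1.35: T₂ = T₁(V₁/V₂)^(n−1) = 575×(0.151)^0.35 = 297 K; P₂ = P₁(V₁/V₂)^n = 24.9 kPa.
W = (P₁V₁−P₂V₂)/(n−1) = (320×8.16−24.9×54.1)/0.35 = 3610 J.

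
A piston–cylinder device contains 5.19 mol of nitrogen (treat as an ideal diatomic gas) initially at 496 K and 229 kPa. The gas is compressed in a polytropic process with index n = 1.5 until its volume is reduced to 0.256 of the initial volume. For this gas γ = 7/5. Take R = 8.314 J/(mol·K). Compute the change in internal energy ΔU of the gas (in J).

52200 J

V₁ = nRT₁/P₁ = 5.19×8.314×496/229 = 93.5 L.
Polytropic n=1.5: T₂ = T₁(V₁/V₂)^(n−1) = 496×(3.91)^0.50 = 980 K; P₂ = P₁(V₁/V₂)^n = 1770 kPa.
For an ideal gas ΔU = nCvΔT with Cv = (5/2)R = 20.8 J/(mol·K).
ΔU = 5.19×20.8×(980−496) = 52200 J.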